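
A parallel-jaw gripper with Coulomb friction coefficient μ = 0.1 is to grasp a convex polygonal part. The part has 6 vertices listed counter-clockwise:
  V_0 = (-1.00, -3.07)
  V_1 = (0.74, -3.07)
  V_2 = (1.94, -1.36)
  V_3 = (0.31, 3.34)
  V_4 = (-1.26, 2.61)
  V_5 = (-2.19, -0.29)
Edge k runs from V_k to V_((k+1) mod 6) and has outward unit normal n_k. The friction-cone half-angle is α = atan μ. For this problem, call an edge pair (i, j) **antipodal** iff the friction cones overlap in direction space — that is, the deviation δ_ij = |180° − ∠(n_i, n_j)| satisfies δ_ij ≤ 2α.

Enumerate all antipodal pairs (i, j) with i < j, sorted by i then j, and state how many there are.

α = atan 0.1 = 5.71°;  2α = 11.42°
n_0 = (+0.0000, -1.0000)
n_1 = (+0.8186, -0.5744)
n_2 = (+0.9448, +0.3277)
n_3 = (-0.4216, +0.9068)
n_4 = (-0.9522, +0.3054)
n_5 = (-0.9193, -0.3935)
  (0,1): δ = 125.06°  ·
  (0,2): δ = 70.87°  ·
  (0,3): δ = 24.94°  ·
  (0,4): δ = 72.22°  ·
  (0,5): δ = 113.17°  ·
  (1,2): δ = 125.81°  ·
  (1,3): δ = 30.00°  ·
  (1,4): δ = 17.28°  ·
  (1,5): δ = 58.23°  ·
  (2,3): δ = 84.19°  ·
  (2,4): δ = 36.91°  ·
  (2,5): δ = 4.05°  ✓
  (3,4): δ = 132.72°  ·
  (3,5): δ = 91.76°  ·
  (4,5): δ = 139.05°  ·
antipodal pairs: 1

count = 1; pairs: (2,5)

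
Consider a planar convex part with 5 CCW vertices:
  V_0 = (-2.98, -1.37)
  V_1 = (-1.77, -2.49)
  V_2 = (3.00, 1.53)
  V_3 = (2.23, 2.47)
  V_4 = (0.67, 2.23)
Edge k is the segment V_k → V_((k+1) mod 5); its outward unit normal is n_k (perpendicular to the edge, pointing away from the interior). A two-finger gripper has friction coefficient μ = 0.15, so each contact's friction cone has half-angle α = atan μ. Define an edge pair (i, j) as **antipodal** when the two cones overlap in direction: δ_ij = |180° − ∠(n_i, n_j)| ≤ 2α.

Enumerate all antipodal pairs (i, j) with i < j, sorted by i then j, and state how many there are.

α = atan 0.15 = 8.53°;  2α = 17.06°
n_0 = (-0.6793, -0.7339)
n_1 = (+0.6444, -0.7647)
n_2 = (+0.7736, +0.6337)
n_3 = (-0.1521, +0.9884)
n_4 = (-0.7022, +0.7120)
  (0,1): δ = 97.09°  ·
  (0,2): δ = 7.89°  ✓
  (0,3): δ = 51.53°  ·
  (0,4): δ = 87.39°  ·
  (1,2): δ = 90.80°  ·
  (1,3): δ = 31.38°  ·
  (1,4): δ = 4.48°  ✓
  (2,3): δ = 120.58°  ·
  (2,4): δ = 84.72°  ·
  (3,4): δ = 144.14°  ·
antipodal pairs: 2

count = 2; pairs: (0,2), (1,4)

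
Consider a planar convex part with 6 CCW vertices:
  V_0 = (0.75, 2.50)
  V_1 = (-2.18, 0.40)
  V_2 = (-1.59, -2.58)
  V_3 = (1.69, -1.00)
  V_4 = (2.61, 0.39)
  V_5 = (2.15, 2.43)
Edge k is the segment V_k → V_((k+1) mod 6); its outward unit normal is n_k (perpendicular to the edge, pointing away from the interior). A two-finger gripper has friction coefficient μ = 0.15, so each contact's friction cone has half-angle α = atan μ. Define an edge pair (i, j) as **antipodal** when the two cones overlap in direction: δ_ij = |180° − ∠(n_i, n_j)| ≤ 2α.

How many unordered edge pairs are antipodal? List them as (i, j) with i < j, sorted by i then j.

α = atan 0.15 = 8.53°;  2α = 17.06°
n_0 = (-0.5825, +0.8128)
n_1 = (-0.9810, -0.1942)
n_2 = (+0.4340, -0.9009)
n_3 = (+0.8339, -0.5519)
n_4 = (+0.9755, +0.2200)
n_5 = (+0.0499, +0.9988)
  (0,1): δ = 114.43°  ·
  (0,2): δ = 9.91°  ✓
  (0,3): δ = 20.87°  ·
  (0,4): δ = 67.08°  ·
  (0,5): δ = 141.51°  ·
  (1,2): δ = 75.48°  ·
  (1,3): δ = 44.70°  ·
  (1,4): δ = 1.51°  ✓
  (1,5): δ = 75.94°  ·
  (2,3): δ = 149.22°  ·
  (2,4): δ = 103.01°  ·
  (2,5): δ = 28.58°  ·
  (3,4): δ = 133.79°  ·
  (3,5): δ = 59.36°  ·
  (4,5): δ = 105.57°  ·
antipodal pairs: 2

count = 2; pairs: (0,2), (1,4)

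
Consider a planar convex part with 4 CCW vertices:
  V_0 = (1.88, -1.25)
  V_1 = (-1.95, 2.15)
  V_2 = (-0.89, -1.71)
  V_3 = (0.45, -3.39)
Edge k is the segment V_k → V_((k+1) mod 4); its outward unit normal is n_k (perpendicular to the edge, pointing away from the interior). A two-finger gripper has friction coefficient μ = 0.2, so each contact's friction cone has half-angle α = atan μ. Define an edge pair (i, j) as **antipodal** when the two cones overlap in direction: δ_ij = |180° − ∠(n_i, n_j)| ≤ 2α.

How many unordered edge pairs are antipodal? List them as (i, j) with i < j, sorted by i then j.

count = 1; pairs: (0,2)

α = atan 0.2 = 11.31°;  2α = 22.62°
n_0 = (+0.6639, +0.7478)
n_1 = (-0.9643, -0.2648)
n_2 = (-0.7818, -0.6236)
n_3 = (+0.8315, -0.5556)
  (0,1): δ = 33.05°  ·
  (0,2): δ = 9.83°  ✓
  (0,3): δ = 97.84°  ·
  (1,2): δ = 156.78°  ·
  (1,3): δ = 49.11°  ·
  (2,3): δ = 72.33°  ·
antipodal pairs: 1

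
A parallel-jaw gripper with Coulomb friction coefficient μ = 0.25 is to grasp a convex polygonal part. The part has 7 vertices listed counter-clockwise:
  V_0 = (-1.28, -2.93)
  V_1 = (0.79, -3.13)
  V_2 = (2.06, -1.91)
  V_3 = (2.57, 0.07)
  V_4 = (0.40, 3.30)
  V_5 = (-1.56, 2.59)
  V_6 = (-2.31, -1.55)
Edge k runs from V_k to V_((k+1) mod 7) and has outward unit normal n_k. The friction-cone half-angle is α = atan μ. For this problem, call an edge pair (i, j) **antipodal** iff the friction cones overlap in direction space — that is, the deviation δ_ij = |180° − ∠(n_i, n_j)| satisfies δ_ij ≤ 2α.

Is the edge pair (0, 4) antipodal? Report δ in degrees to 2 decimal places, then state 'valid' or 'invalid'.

δ = 25.43°, valid

α = atan 0.25 = 14.04°;  2α = 28.07°
edge 0: e_0 = (+2.07, -0.20);  n_0 = (-0.0962, -0.9954)
edge 4: e_4 = (-1.96, -0.71);  n_4 = (-0.3406, +0.9402)
∠(n_0, n_4) = 154.57°
δ = |180° − 154.57°| = 25.43°
25.43° ≤ 2α = 28.07°  →  valid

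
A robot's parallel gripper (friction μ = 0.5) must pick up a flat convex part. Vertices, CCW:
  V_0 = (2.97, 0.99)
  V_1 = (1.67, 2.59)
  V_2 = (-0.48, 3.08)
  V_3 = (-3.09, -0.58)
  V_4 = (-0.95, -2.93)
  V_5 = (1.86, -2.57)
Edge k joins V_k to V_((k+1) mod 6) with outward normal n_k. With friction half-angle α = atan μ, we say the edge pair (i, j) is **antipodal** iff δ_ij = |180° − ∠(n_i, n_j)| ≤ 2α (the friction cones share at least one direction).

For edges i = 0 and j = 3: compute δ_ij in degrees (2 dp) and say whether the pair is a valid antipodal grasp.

δ = 3.23°, valid

α = atan 0.5 = 26.57°;  2α = 53.13°
edge 0: e_0 = (-1.30, +1.60);  n_0 = (+0.7761, +0.6306)
edge 3: e_3 = (+2.14, -2.35);  n_3 = (-0.7394, -0.6733)
∠(n_0, n_3) = 176.77°
δ = |180° − 176.77°| = 3.23°
3.23° ≤ 2α = 53.13°  →  valid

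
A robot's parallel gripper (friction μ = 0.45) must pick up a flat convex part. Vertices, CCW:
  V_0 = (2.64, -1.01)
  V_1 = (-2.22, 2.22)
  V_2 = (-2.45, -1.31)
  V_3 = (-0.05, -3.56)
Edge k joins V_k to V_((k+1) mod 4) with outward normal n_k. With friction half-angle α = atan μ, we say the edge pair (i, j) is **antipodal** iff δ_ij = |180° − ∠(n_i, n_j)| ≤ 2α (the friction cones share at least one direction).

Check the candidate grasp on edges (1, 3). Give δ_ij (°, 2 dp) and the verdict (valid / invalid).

δ = 42.80°, valid

α = atan 0.45 = 24.23°;  2α = 48.46°
edge 1: e_1 = (-0.23, -3.53);  n_1 = (-0.9979, +0.0650)
edge 3: e_3 = (+2.69, +2.55);  n_3 = (+0.6880, -0.7257)
∠(n_1, n_3) = 137.20°
δ = |180° − 137.20°| = 42.80°
42.80° ≤ 2α = 48.46°  →  valid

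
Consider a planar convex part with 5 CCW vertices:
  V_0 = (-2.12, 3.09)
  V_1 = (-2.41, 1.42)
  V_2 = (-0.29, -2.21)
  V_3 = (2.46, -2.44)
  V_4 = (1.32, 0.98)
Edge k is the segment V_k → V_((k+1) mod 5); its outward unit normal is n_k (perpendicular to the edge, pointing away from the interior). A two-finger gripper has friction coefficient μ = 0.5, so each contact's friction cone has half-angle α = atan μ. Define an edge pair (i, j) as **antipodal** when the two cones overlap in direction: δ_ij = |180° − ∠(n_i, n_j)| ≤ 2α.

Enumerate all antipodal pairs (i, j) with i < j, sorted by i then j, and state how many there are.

count = 4; pairs: (0,3), (1,3), (1,4), (2,4)

α = atan 0.5 = 26.57°;  2α = 53.13°
n_0 = (-0.9853, +0.1711)
n_1 = (-0.8635, -0.5043)
n_2 = (-0.0833, -0.9965)
n_3 = (+0.9487, +0.3162)
n_4 = (+0.5229, +0.8524)
  (0,1): δ = 139.86°  ·
  (0,2): δ = 84.93°  ·
  (0,3): δ = 28.29°  ✓
  (0,4): δ = 68.33°  ·
  (1,2): δ = 125.07°  ·
  (1,3): δ = 11.85°  ✓
  (1,4): δ = 28.19°  ✓
  (2,3): δ = 66.78°  ·
  (2,4): δ = 26.74°  ✓
  (3,4): δ = 139.96°  ·
antipodal pairs: 4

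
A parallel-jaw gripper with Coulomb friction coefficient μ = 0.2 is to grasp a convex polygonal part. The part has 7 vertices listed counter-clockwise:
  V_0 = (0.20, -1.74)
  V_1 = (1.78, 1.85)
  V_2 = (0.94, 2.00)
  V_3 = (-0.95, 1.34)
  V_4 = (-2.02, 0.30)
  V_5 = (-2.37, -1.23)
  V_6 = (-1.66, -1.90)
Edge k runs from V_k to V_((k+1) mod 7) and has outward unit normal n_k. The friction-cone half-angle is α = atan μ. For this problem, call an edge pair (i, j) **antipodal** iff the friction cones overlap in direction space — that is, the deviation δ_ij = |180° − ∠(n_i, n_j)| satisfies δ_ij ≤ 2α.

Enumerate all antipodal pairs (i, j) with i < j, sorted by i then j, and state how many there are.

α = atan 0.2 = 11.31°;  2α = 22.62°
n_0 = (+0.9153, -0.4028)
n_1 = (+0.1758, +0.9844)
n_2 = (-0.3297, +0.9441)
n_3 = (-0.6970, +0.7171)
n_4 = (-0.9748, +0.2230)
n_5 = (-0.6863, -0.7273)
n_6 = (+0.0857, -0.9963)
  (0,1): δ = 76.37°  ·
  (0,2): δ = 47.00°  ·
  (0,3): δ = 22.06°  ✓
  (0,4): δ = 10.87°  ✓
  (0,5): δ = 70.42°  ·
  (0,6): δ = 118.67°  ·
  (1,2): δ = 150.63°  ·
  (1,3): δ = 125.69°  ·
  (1,4): δ = 92.76°  ·
  (1,5): δ = 33.22°  ·
  (1,6): δ = 15.04°  ✓
  (2,3): δ = 155.06°  ·
  (2,4): δ = 122.13°  ·
  (2,5): δ = 62.59°  ·
  (2,6): δ = 14.33°  ✓
  (3,4): δ = 147.07°  ·
  (3,5): δ = 87.53°  ·
  (3,6): δ = 39.27°  ·
  (4,5): δ = 120.45°  ·
  (4,6): δ = 72.20°  ·
  (5,6): δ = 131.74°  ·
antipodal pairs: 4

count = 4; pairs: (0,3), (0,4), (1,6), (2,6)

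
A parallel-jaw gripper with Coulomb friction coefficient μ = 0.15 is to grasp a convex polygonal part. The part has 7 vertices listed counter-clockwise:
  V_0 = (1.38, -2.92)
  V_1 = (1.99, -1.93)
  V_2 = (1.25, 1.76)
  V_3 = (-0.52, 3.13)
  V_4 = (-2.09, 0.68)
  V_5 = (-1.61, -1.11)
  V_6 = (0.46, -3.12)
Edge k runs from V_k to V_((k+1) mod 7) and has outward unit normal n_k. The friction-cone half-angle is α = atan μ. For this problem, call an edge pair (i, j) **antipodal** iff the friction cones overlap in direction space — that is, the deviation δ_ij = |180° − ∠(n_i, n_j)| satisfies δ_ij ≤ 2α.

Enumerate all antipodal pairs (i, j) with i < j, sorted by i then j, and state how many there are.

count = 3; pairs: (0,3), (1,4), (2,5)

α = atan 0.15 = 8.53°;  2α = 17.06°
n_0 = (+0.8514, -0.5246)
n_1 = (+0.9805, +0.1966)
n_2 = (+0.6121, +0.7908)
n_3 = (-0.8420, +0.5395)
n_4 = (-0.9659, -0.2590)
n_5 = (-0.6966, -0.7174)
n_6 = (+0.2124, -0.9772)
  (0,1): δ = 137.02°  ·
  (0,2): δ = 96.10°  ·
  (0,3): δ = 1.01°  ✓
  (0,4): δ = 46.65°  ·
  (0,5): δ = 77.48°  ·
  (0,6): δ = 133.90°  ·
  (1,2): δ = 139.08°  ·
  (1,3): δ = 43.99°  ·
  (1,4): δ = 3.67°  ✓
  (1,5): δ = 34.50°  ·
  (1,6): δ = 90.92°  ·
  (2,3): δ = 84.91°  ·
  (2,4): δ = 37.25°  ·
  (2,5): δ = 6.42°  ✓
  (2,6): δ = 50.01°  ·
  (3,4): δ = 132.34°  ·
  (3,5): δ = 101.51°  ·
  (3,6): δ = 45.08°  ·
  (4,5): δ = 149.17°  ·
  (4,6): δ = 92.75°  ·
  (5,6): δ = 123.58°  ·
antipodal pairs: 3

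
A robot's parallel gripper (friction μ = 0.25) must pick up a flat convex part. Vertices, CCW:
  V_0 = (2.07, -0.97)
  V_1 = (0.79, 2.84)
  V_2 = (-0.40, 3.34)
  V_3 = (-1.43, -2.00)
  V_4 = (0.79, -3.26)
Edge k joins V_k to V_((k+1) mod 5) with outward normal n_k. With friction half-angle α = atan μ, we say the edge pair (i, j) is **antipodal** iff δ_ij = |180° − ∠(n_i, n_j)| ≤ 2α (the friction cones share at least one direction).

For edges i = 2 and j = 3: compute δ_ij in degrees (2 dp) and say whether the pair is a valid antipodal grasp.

δ = 108.66°, invalid

α = atan 0.25 = 14.04°;  2α = 28.07°
edge 2: e_2 = (-1.03, -5.34);  n_2 = (-0.9819, +0.1894)
edge 3: e_3 = (+2.22, -1.26);  n_3 = (-0.4936, -0.8697)
∠(n_2, n_3) = 71.34°
δ = |180° − 71.34°| = 108.66°
108.66° > 2α = 28.07°  →  invalid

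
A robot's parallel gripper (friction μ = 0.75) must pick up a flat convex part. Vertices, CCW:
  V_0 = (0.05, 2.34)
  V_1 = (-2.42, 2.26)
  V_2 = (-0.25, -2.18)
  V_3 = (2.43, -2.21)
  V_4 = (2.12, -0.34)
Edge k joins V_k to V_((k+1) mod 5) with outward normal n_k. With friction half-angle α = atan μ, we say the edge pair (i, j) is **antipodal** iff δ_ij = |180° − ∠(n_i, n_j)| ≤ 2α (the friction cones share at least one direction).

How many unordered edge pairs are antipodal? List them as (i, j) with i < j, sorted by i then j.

α = atan 0.75 = 36.87°;  2α = 73.74°
n_0 = (-0.0324, +0.9995)
n_1 = (-0.8984, -0.4391)
n_2 = (-0.0112, -0.9999)
n_3 = (+0.9865, +0.1635)
n_4 = (+0.7914, +0.6113)
  (0,1): δ = 65.81°  ✓
  (0,2): δ = 2.50°  ✓
  (0,3): δ = 97.56°  ·
  (0,4): δ = 125.83°  ·
  (1,2): δ = 116.69°  ·
  (1,3): δ = 16.63°  ✓
  (1,4): δ = 11.64°  ✓
  (2,3): δ = 79.95°  ·
  (2,4): δ = 51.68°  ✓
  (3,4): δ = 151.73°  ·
antipodal pairs: 5

count = 5; pairs: (0,1), (0,2), (1,3), (1,4), (2,4)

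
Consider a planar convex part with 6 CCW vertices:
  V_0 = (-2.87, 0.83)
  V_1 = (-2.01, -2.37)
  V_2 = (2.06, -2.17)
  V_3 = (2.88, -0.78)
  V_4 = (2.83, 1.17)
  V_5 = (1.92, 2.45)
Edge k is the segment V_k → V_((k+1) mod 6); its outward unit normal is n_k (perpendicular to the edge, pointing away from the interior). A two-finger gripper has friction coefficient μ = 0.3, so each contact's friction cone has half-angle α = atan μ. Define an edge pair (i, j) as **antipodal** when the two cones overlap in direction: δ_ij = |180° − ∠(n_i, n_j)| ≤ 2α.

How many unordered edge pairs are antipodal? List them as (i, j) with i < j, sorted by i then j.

α = atan 0.3 = 16.70°;  2α = 33.40°
n_0 = (-0.9657, -0.2595)
n_1 = (+0.0491, -0.9988)
n_2 = (+0.8613, -0.5081)
n_3 = (+0.9997, +0.0256)
n_4 = (+0.8150, +0.5794)
n_5 = (-0.3204, +0.9473)
  (0,1): δ = 102.23°  ·
  (0,2): δ = 45.58°  ·
  (0,3): δ = 13.57°  ✓
  (0,4): δ = 20.37°  ✓
  (0,5): δ = 93.64°  ·
  (1,2): δ = 123.35°  ·
  (1,3): δ = 91.34°  ·
  (1,4): δ = 57.40°  ·
  (1,5): δ = 15.87°  ✓
  (2,3): δ = 147.99°  ·
  (2,4): δ = 114.05°  ·
  (2,5): δ = 40.78°  ·
  (3,4): δ = 146.06°  ·
  (3,5): δ = 72.78°  ·
  (4,5): δ = 106.72°  ·
antipodal pairs: 3

count = 3; pairs: (0,3), (0,4), (1,5)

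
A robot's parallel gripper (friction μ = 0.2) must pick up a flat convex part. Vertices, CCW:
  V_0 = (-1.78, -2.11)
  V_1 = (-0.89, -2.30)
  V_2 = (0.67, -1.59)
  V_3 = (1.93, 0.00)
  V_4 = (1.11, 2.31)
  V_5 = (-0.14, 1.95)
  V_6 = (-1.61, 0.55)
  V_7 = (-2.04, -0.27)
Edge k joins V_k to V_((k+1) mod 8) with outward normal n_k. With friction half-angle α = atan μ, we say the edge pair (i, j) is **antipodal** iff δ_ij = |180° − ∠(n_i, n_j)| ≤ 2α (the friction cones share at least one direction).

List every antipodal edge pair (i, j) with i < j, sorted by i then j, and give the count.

count = 5; pairs: (1,4), (1,5), (2,5), (2,6), (3,7)

α = atan 0.2 = 11.31°;  2α = 22.62°
n_0 = (-0.2088, -0.9780)
n_1 = (+0.4142, -0.9102)
n_2 = (+0.7837, -0.6211)
n_3 = (+0.9424, +0.3345)
n_4 = (-0.2768, +0.9609)
n_5 = (-0.6897, +0.7241)
n_6 = (-0.8856, +0.4644)
n_7 = (-0.9902, -0.1399)
  (0,1): δ = 143.48°  ·
  (0,2): δ = 116.34°  ·
  (0,3): δ = 58.41°  ·
  (0,4): δ = 28.12°  ·
  (0,5): δ = 55.65°  ·
  (0,6): δ = 74.38°  ·
  (0,7): δ = 110.09°  ·
  (1,2): δ = 152.87°  ·
  (1,3): δ = 94.93°  ·
  (1,4): δ = 8.41°  ✓
  (1,5): δ = 19.13°  ✓
  (1,6): δ = 37.86°  ·
  (1,7): δ = 73.57°  ·
  (2,3): δ = 122.06°  ·
  (2,4): δ = 35.54°  ·
  (2,5): δ = 8.00°  ✓
  (2,6): δ = 10.72°  ✓
  (2,7): δ = 46.44°  ·
  (3,4): δ = 93.48°  ·
  (3,5): δ = 65.94°  ·
  (3,6): δ = 47.22°  ·
  (3,7): δ = 11.50°  ✓
  (4,5): δ = 152.46°  ·
  (4,6): δ = 133.74°  ·
  (4,7): δ = 98.02°  ·
  (5,6): δ = 161.27°  ·
  (5,7): δ = 125.56°  ·
  (6,7): δ = 144.29°  ·
antipodal pairs: 5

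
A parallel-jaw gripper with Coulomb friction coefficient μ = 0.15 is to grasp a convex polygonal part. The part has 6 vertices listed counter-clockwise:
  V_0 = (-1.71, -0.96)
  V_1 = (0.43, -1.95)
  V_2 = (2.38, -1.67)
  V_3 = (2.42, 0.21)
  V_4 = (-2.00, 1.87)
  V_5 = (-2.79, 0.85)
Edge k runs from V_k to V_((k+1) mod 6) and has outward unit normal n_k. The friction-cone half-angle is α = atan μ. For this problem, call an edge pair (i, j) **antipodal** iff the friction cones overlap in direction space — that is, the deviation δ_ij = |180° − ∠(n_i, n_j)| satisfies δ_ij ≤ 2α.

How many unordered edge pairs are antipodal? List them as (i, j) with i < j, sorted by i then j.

count = 1; pairs: (0,3)

α = atan 0.15 = 8.53°;  2α = 17.06°
n_0 = (-0.4199, -0.9076)
n_1 = (+0.1421, -0.9898)
n_2 = (+0.9998, -0.0213)
n_3 = (+0.3516, +0.9362)
n_4 = (-0.7906, +0.6123)
n_5 = (-0.8587, -0.5124)
  (0,1): δ = 147.00°  ·
  (0,2): δ = 66.39°  ·
  (0,3): δ = 4.24°  ✓
  (0,4): δ = 77.07°  ·
  (0,5): δ = 145.65°  ·
  (1,2): δ = 99.39°  ·
  (1,3): δ = 28.76°  ·
  (1,4): δ = 44.07°  ·
  (1,5): δ = 112.65°  ·
  (2,3): δ = 109.37°  ·
  (2,4): δ = 36.54°  ·
  (2,5): δ = 32.04°  ·
  (3,4): δ = 107.17°  ·
  (3,5): δ = 38.59°  ·
  (4,5): δ = 111.42°  ·
antipodal pairs: 1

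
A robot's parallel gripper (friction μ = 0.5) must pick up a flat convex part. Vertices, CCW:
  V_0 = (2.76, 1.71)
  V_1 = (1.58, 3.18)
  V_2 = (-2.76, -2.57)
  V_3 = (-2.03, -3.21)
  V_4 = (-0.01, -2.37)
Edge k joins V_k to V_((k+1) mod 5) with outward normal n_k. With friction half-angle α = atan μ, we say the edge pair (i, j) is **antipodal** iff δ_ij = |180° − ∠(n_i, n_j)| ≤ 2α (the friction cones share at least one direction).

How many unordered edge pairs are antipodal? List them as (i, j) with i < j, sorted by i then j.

α = atan 0.5 = 26.57°;  2α = 53.13°
n_0 = (+0.7798, +0.6260)
n_1 = (-0.7982, +0.6024)
n_2 = (-0.6592, -0.7519)
n_3 = (+0.3840, -0.9233)
n_4 = (+0.8273, -0.5617)
  (0,1): δ = 75.80°  ·
  (0,2): δ = 10.00°  ✓
  (0,3): δ = 73.82°  ·
  (0,4): δ = 107.07°  ·
  (1,2): δ = 94.20°  ·
  (1,3): δ = 30.38°  ✓
  (1,4): δ = 2.87°  ✓
  (2,3): δ = 116.18°  ·
  (2,4): δ = 82.93°  ·
  (3,4): δ = 146.75°  ·
antipodal pairs: 3

count = 3; pairs: (0,2), (1,3), (1,4)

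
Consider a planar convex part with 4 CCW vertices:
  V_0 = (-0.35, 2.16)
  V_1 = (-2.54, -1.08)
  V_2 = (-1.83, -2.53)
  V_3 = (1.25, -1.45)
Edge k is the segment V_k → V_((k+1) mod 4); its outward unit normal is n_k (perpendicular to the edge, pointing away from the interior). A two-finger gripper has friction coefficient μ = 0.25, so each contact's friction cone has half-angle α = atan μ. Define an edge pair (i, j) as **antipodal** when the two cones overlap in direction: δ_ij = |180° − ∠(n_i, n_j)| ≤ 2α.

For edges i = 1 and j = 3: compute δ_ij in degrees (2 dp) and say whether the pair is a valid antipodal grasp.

α = atan 0.25 = 14.04°;  2α = 28.07°
edge 1: e_1 = (+0.71, -1.45);  n_1 = (-0.8981, -0.4398)
edge 3: e_3 = (-1.60, +3.61);  n_3 = (+0.9142, +0.4052)
∠(n_1, n_3) = 177.81°
δ = |180° − 177.81°| = 2.19°
2.19° ≤ 2α = 28.07°  →  valid

δ = 2.19°, valid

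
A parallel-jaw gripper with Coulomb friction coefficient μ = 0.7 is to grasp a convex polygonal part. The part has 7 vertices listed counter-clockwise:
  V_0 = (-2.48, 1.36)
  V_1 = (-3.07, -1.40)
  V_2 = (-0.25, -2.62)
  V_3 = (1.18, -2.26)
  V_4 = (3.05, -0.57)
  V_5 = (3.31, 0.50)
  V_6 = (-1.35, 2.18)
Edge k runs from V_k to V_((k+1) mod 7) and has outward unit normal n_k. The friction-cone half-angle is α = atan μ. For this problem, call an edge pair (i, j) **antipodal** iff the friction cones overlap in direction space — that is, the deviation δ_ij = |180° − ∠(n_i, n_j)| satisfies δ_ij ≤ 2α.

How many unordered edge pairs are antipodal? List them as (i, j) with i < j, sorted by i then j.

α = atan 0.7 = 34.99°;  2α = 69.98°
n_0 = (-0.9779, +0.2090)
n_1 = (-0.3971, -0.9178)
n_2 = (+0.2441, -0.9697)
n_3 = (+0.6705, -0.7419)
n_4 = (+0.9717, -0.2361)
n_5 = (+0.3391, +0.9407)
n_6 = (-0.5873, +0.8094)
  (0,1): δ = 101.33°  ·
  (0,2): δ = 63.80°  ✓
  (0,3): δ = 35.83°  ✓
  (0,4): δ = 1.59°  ✓
  (0,5): δ = 82.24°  ·
  (0,6): δ = 138.03°  ·
  (1,2): δ = 142.48°  ·
  (1,3): δ = 114.50°  ·
  (1,4): δ = 80.26°  ·
  (1,5): δ = 3.57°  ✓
  (1,6): δ = 59.36°  ✓
  (2,3): δ = 152.02°  ·
  (2,4): δ = 117.79°  ·
  (2,5): δ = 33.96°  ✓
  (2,6): δ = 21.84°  ✓
  (3,4): δ = 145.76°  ·
  (3,5): δ = 61.93°  ✓
  (3,6): δ = 6.14°  ✓
  (4,5): δ = 96.17°  ·
  (4,6): δ = 40.38°  ✓
  (5,6): δ = 124.21°  ·
antipodal pairs: 10

count = 10; pairs: (0,2), (0,3), (0,4), (1,5), (1,6), (2,5), (2,6), (3,5), (3,6), (4,6)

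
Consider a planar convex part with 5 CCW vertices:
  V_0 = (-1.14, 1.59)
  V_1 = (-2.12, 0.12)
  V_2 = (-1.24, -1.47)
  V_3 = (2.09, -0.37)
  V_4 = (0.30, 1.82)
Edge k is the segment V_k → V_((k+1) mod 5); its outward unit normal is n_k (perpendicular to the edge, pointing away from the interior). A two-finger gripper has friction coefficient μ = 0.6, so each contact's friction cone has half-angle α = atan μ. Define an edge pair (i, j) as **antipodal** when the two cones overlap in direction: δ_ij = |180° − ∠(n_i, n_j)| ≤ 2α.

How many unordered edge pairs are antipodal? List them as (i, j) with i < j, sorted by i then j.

α = atan 0.6 = 30.96°;  2α = 61.93°
n_0 = (-0.8321, +0.5547)
n_1 = (-0.8749, -0.4842)
n_2 = (+0.3137, -0.9495)
n_3 = (+0.7743, +0.6329)
n_4 = (-0.1577, +0.9875)
  (0,1): δ = 117.35°  ·
  (0,2): δ = 38.03°  ✓
  (0,3): δ = 72.95°  ·
  (0,4): δ = 132.76°  ·
  (1,2): δ = 100.68°  ·
  (1,3): δ = 10.30°  ✓
  (1,4): δ = 70.11°  ·
  (2,3): δ = 69.02°  ·
  (2,4): δ = 9.21°  ✓
  (3,4): δ = 120.19°  ·
antipodal pairs: 3

count = 3; pairs: (0,2), (1,3), (2,4)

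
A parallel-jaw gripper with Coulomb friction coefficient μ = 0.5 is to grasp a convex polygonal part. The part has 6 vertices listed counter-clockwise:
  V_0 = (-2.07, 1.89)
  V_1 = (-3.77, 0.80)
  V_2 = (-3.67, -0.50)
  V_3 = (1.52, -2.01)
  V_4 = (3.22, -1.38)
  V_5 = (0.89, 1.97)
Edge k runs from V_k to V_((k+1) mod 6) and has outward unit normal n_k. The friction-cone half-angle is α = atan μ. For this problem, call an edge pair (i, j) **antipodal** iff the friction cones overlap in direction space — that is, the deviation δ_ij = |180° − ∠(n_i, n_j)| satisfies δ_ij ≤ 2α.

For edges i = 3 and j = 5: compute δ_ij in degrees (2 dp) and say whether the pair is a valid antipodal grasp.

δ = 18.79°, valid

α = atan 0.5 = 26.57°;  2α = 53.13°
edge 3: e_3 = (+1.70, +0.63);  n_3 = (+0.3475, -0.9377)
edge 5: e_5 = (-2.96, -0.08);  n_5 = (-0.0270, +0.9996)
∠(n_3, n_5) = 161.21°
δ = |180° − 161.21°| = 18.79°
18.79° ≤ 2α = 53.13°  →  valid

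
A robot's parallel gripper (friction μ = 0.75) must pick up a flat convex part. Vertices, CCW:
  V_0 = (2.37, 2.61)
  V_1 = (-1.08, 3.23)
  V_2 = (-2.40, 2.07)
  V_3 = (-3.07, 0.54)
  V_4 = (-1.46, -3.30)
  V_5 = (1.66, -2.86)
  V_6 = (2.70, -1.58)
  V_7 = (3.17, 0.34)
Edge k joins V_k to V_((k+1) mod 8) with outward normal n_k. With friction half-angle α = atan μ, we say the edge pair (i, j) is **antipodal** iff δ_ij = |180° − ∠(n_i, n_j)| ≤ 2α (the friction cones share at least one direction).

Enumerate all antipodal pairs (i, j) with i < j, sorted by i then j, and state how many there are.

α = atan 0.75 = 36.87°;  2α = 73.74°
n_0 = (+0.1769, +0.9842)
n_1 = (-0.6601, +0.7512)
n_2 = (-0.9160, +0.4011)
n_3 = (-0.9222, -0.3867)
n_4 = (+0.1396, -0.9902)
n_5 = (+0.7761, -0.6306)
n_6 = (+0.9713, -0.2378)
n_7 = (+0.9431, +0.3324)
  (0,1): δ = 128.50°  ·
  (0,2): δ = 103.46°  ·
  (0,3): δ = 57.07°  ✓
  (0,4): δ = 18.22°  ✓
  (0,5): δ = 61.09°  ✓
  (0,6): δ = 86.43°  ·
  (0,7): δ = 119.60°  ·
  (1,2): δ = 154.96°  ·
  (1,3): δ = 108.56°  ·
  (1,4): δ = 33.28°  ✓
  (1,5): δ = 9.60°  ✓
  (1,6): δ = 34.94°  ✓
  (1,7): δ = 68.11°  ✓
  (2,3): δ = 133.60°  ·
  (2,4): δ = 58.32°  ✓
  (2,5): δ = 15.44°  ✓
  (2,6): δ = 9.89°  ✓
  (2,7): δ = 43.06°  ✓
  (3,4): δ = 104.72°  ·
  (3,5): δ = 61.84°  ✓
  (3,6): δ = 36.50°  ✓
  (3,7): δ = 3.33°  ✓
  (4,5): δ = 137.12°  ·
  (4,6): δ = 111.78°  ·
  (4,7): δ = 78.61°  ·
  (5,6): δ = 154.66°  ·
  (5,7): δ = 121.49°  ·
  (6,7): δ = 146.83°  ·
antipodal pairs: 14

count = 14; pairs: (0,3), (0,4), (0,5), (1,4), (1,5), (1,6), (1,7), (2,4), (2,5), (2,6), (2,7), (3,5), (3,6), (3,7)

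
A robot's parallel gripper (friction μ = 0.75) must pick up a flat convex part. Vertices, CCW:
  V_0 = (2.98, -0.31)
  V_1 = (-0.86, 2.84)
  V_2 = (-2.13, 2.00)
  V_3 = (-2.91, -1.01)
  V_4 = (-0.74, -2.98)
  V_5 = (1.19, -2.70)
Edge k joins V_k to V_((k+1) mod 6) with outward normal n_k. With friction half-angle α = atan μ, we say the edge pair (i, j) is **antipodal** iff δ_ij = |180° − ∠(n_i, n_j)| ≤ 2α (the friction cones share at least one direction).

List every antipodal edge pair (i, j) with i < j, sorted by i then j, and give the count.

count = 7; pairs: (0,2), (0,3), (0,4), (1,4), (1,5), (2,4), (2,5)

α = atan 0.75 = 36.87°;  2α = 73.74°
n_0 = (+0.6342, +0.7731)
n_1 = (-0.5517, +0.8341)
n_2 = (-0.9680, +0.2509)
n_3 = (-0.6722, -0.7404)
n_4 = (+0.1436, -0.9896)
n_5 = (+0.8004, -0.5995)
  (0,1): δ = 107.16°  ·
  (0,2): δ = 65.17°  ✓
  (0,3): δ = 2.87°  ✓
  (0,4): δ = 47.62°  ✓
  (0,5): δ = 92.53°  ·
  (1,2): δ = 138.01°  ·
  (1,3): δ = 75.72°  ·
  (1,4): δ = 25.23°  ✓
  (1,5): δ = 19.69°  ✓
  (2,3): δ = 117.71°  ·
  (2,4): δ = 67.22°  ✓
  (2,5): δ = 22.30°  ✓
  (3,4): δ = 129.51°  ·
  (3,5): δ = 84.60°  ·
  (4,5): δ = 135.09°  ·
antipodal pairs: 7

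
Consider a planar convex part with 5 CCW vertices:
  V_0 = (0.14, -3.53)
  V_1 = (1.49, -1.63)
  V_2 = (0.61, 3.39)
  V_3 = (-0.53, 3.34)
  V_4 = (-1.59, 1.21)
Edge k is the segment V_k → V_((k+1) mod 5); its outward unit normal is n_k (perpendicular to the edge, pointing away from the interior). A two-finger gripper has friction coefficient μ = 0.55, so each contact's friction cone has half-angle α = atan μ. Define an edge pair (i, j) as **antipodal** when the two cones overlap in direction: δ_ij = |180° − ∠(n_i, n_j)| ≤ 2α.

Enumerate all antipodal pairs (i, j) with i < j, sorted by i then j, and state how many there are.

count = 5; pairs: (0,2), (0,3), (0,4), (1,3), (1,4)

α = atan 0.55 = 28.81°;  2α = 57.62°
n_0 = (+0.8152, -0.5792)
n_1 = (+0.9850, +0.1727)
n_2 = (-0.0438, +0.9990)
n_3 = (-0.8953, +0.4455)
n_4 = (-0.9394, -0.3429)
  (0,1): δ = 134.66°  ·
  (0,2): δ = 52.09°  ✓
  (0,3): δ = 8.94°  ✓
  (0,4): δ = 55.45°  ✓
  (1,2): δ = 97.43°  ·
  (1,3): δ = 36.40°  ✓
  (1,4): δ = 10.11°  ✓
  (2,3): δ = 118.97°  ·
  (2,4): δ = 72.46°  ·
  (3,4): δ = 133.49°  ·
antipodal pairs: 5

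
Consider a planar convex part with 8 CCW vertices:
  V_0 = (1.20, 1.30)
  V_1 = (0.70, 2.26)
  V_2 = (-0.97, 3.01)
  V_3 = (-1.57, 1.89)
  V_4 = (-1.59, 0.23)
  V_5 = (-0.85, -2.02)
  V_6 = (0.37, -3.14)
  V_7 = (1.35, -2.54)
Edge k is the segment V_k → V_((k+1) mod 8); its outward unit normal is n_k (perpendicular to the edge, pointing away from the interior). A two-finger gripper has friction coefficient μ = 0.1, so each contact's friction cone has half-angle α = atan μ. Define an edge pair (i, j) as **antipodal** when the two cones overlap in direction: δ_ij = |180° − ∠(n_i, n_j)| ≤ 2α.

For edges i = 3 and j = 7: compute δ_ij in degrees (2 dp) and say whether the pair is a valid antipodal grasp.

δ = 2.93°, valid

α = atan 0.1 = 5.71°;  2α = 11.42°
edge 3: e_3 = (-0.02, -1.66);  n_3 = (-0.9999, +0.0120)
edge 7: e_7 = (-0.15, +3.84);  n_7 = (+0.9992, +0.0390)
∠(n_3, n_7) = 177.07°
δ = |180° − 177.07°| = 2.93°
2.93° ≤ 2α = 11.42°  →  valid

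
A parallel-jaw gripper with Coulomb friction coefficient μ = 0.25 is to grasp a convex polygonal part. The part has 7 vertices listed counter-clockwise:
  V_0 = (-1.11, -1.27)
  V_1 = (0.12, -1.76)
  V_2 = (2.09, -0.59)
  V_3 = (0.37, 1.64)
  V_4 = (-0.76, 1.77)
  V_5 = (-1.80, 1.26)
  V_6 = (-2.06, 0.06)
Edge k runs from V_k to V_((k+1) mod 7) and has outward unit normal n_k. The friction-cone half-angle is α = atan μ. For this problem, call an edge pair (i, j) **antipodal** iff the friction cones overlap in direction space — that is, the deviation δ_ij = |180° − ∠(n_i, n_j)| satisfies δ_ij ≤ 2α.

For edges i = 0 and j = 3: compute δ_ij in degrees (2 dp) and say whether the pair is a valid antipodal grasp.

δ = 15.16°, valid

α = atan 0.25 = 14.04°;  2α = 28.07°
edge 0: e_0 = (+1.23, -0.49);  n_0 = (-0.3701, -0.9290)
edge 3: e_3 = (-1.13, +0.13);  n_3 = (+0.1143, +0.9934)
∠(n_0, n_3) = 164.84°
δ = |180° − 164.84°| = 15.16°
15.16° ≤ 2α = 28.07°  →  valid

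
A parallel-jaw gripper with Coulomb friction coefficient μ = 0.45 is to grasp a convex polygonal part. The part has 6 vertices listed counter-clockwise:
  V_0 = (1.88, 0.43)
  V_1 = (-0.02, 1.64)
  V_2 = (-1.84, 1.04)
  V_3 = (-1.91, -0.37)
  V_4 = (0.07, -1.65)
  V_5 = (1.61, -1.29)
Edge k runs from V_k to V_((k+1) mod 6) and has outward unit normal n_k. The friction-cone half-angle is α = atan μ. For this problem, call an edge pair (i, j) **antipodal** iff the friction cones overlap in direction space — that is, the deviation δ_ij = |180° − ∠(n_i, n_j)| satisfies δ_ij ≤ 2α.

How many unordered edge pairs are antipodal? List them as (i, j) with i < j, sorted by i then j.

α = atan 0.45 = 24.23°;  2α = 48.46°
n_0 = (+0.5372, +0.8435)
n_1 = (-0.3131, +0.9497)
n_2 = (-0.9988, +0.0496)
n_3 = (-0.5429, -0.8398)
n_4 = (+0.2276, -0.9737)
n_5 = (+0.9879, -0.1551)
  (0,1): δ = 129.26°  ·
  (0,2): δ = 60.35°  ·
  (0,3): δ = 0.39°  ✓
  (0,4): δ = 45.65°  ✓
  (0,5): δ = 113.57°  ·
  (1,2): δ = 111.09°  ·
  (1,3): δ = 51.13°  ·
  (1,4): δ = 5.09°  ✓
  (1,5): δ = 62.83°  ·
  (2,3): δ = 120.04°  ·
  (2,4): δ = 74.00°  ·
  (2,5): δ = 6.08°  ✓
  (3,4): δ = 133.96°  ·
  (3,5): δ = 66.04°  ·
  (4,5): δ = 112.08°  ·
antipodal pairs: 4

count = 4; pairs: (0,3), (0,4), (1,4), (2,5)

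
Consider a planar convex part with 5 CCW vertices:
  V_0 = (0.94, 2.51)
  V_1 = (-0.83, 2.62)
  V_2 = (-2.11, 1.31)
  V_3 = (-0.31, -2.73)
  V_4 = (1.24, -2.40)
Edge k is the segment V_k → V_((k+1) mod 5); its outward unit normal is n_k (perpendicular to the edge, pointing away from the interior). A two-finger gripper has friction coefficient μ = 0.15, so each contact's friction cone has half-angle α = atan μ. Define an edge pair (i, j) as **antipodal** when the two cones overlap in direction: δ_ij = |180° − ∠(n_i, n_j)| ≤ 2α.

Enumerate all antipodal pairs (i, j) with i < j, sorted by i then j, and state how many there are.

α = atan 0.15 = 8.53°;  2α = 17.06°
n_0 = (+0.0620, +0.9981)
n_1 = (-0.7152, +0.6989)
n_2 = (-0.9134, -0.4070)
n_3 = (+0.2082, -0.9781)
n_4 = (+0.9981, +0.0610)
  (0,1): δ = 130.78°  ·
  (0,2): δ = 62.43°  ·
  (0,3): δ = 15.58°  ✓
  (0,4): δ = 97.05°  ·
  (1,2): δ = 111.65°  ·
  (1,3): δ = 33.64°  ·
  (1,4): δ = 47.83°  ·
  (2,3): δ = 102.00°  ·
  (2,4): δ = 20.52°  ·
  (3,4): δ = 98.52°  ·
antipodal pairs: 1

count = 1; pairs: (0,3)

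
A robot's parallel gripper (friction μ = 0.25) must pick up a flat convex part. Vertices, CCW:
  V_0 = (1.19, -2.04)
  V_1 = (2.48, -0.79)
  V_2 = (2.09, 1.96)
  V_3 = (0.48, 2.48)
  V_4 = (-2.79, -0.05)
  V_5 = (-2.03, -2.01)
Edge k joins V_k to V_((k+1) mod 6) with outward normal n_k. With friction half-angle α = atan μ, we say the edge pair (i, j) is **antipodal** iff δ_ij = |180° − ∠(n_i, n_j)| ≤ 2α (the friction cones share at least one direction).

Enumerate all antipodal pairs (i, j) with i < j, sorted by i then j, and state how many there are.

α = atan 0.25 = 14.04°;  2α = 28.07°
n_0 = (+0.6959, -0.7182)
n_1 = (+0.9901, +0.1404)
n_2 = (+0.3073, +0.9516)
n_3 = (-0.6119, +0.7909)
n_4 = (-0.9324, -0.3615)
n_5 = (-0.0093, -1.0000)
  (0,1): δ = 126.03°  ·
  (0,2): δ = 62.00°  ·
  (0,3): δ = 6.37°  ✓
  (0,4): δ = 67.10°  ·
  (0,5): δ = 135.37°  ·
  (1,2): δ = 115.97°  ·
  (1,3): δ = 60.34°  ·
  (1,4): δ = 13.12°  ✓
  (1,5): δ = 81.39°  ·
  (2,3): δ = 124.37°  ·
  (2,4): δ = 50.91°  ·
  (2,5): δ = 17.37°  ✓
  (3,4): δ = 106.54°  ·
  (3,5): δ = 38.26°  ·
  (4,5): δ = 111.73°  ·
antipodal pairs: 3

count = 3; pairs: (0,3), (1,4), (2,5)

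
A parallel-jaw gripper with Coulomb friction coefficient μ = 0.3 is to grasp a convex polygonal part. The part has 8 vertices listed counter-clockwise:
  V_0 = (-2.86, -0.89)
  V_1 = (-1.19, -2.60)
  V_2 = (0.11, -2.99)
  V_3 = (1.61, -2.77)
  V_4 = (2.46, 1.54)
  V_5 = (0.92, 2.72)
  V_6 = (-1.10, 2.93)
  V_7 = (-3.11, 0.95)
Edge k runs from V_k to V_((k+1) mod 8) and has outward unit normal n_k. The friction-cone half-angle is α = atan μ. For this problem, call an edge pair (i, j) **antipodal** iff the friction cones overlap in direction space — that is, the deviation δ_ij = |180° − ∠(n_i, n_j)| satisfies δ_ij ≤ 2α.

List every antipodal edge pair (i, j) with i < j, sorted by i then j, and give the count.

α = atan 0.3 = 16.70°;  2α = 33.40°
n_0 = (-0.7154, -0.6987)
n_1 = (-0.2873, -0.9578)
n_2 = (+0.1451, -0.9894)
n_3 = (+0.9811, -0.1935)
n_4 = (+0.6082, +0.7938)
n_5 = (+0.1034, +0.9946)
n_6 = (-0.7018, +0.7124)
n_7 = (-0.9909, -0.1346)
  (0,1): δ = 151.02°  ·
  (0,2): δ = 125.98°  ·
  (0,3): δ = 55.48°  ·
  (0,4): δ = 8.22°  ✓
  (0,5): δ = 39.74°  ·
  (0,6): δ = 90.25°  ·
  (0,7): δ = 143.42°  ·
  (1,2): δ = 154.96°  ·
  (1,3): δ = 84.46°  ·
  (1,4): δ = 20.76°  ✓
  (1,5): δ = 10.76°  ✓
  (1,6): δ = 61.27°  ·
  (1,7): δ = 114.44°  ·
  (2,3): δ = 109.50°  ·
  (2,4): δ = 45.80°  ·
  (2,5): δ = 14.28°  ✓
  (2,6): δ = 36.23°  ·
  (2,7): δ = 89.39°  ·
  (3,4): δ = 116.30°  ·
  (3,5): δ = 84.78°  ·
  (3,6): δ = 34.27°  ·
  (3,7): δ = 18.89°  ✓
  (4,5): δ = 148.47°  ·
  (4,6): δ = 97.97°  ·
  (4,7): δ = 44.80°  ·
  (5,6): δ = 129.50°  ·
  (5,7): δ = 76.33°  ·
  (6,7): δ = 126.83°  ·
antipodal pairs: 5

count = 5; pairs: (0,4), (1,4), (1,5), (2,5), (3,7)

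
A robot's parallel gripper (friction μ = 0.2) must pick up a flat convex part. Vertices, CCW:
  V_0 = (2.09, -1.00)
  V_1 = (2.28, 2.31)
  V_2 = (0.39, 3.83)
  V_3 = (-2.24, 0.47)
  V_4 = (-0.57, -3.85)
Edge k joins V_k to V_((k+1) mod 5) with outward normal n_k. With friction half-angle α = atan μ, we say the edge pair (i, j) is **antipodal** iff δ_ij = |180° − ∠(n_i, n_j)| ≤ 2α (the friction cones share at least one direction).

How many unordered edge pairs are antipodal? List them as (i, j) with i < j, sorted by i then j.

count = 1; pairs: (2,4)

α = atan 0.2 = 11.31°;  2α = 22.62°
n_0 = (+0.9984, -0.0573)
n_1 = (+0.6267, +0.7793)
n_2 = (-0.7875, +0.6164)
n_3 = (-0.9327, -0.3606)
n_4 = (+0.7311, -0.6823)
  (0,1): δ = 125.52°  ·
  (0,2): δ = 34.77°  ·
  (0,3): δ = 24.42°  ·
  (0,4): δ = 140.26°  ·
  (1,2): δ = 89.24°  ·
  (1,3): δ = 30.06°  ·
  (1,4): δ = 85.78°  ·
  (2,3): δ = 120.81°  ·
  (2,4): δ = 4.97°  ✓
  (3,4): δ = 64.16°  ·
antipodal pairs: 1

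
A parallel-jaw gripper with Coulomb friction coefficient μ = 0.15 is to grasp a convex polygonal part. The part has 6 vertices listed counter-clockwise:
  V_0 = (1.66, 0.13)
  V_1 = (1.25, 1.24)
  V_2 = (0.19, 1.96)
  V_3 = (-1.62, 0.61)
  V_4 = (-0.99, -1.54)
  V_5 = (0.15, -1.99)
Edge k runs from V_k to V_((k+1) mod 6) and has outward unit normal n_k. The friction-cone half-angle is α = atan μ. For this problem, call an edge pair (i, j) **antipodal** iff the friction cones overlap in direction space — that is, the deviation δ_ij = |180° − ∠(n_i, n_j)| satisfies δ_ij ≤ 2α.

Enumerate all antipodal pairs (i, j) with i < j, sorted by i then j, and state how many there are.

α = atan 0.15 = 8.53°;  2α = 17.06°
n_0 = (+0.9381, +0.3465)
n_1 = (+0.5619, +0.8272)
n_2 = (-0.5979, +0.8016)
n_3 = (-0.9596, -0.2812)
n_4 = (-0.3672, -0.9302)
n_5 = (+0.8145, -0.5801)
  (0,1): δ = 144.46°  ·
  (0,2): δ = 73.56°  ·
  (0,3): δ = 3.94°  ✓
  (0,4): δ = 48.19°  ·
  (0,5): δ = 124.27°  ·
  (1,2): δ = 109.10°  ·
  (1,3): δ = 39.48°  ·
  (1,4): δ = 12.65°  ✓
  (1,5): δ = 88.73°  ·
  (2,3): δ = 110.39°  ·
  (2,4): δ = 58.26°  ·
  (2,5): δ = 17.82°  ·
  (3,4): δ = 127.87°  ·
  (3,5): δ = 51.79°  ·
  (4,5): δ = 103.92°  ·
antipodal pairs: 2

count = 2; pairs: (0,3), (1,4)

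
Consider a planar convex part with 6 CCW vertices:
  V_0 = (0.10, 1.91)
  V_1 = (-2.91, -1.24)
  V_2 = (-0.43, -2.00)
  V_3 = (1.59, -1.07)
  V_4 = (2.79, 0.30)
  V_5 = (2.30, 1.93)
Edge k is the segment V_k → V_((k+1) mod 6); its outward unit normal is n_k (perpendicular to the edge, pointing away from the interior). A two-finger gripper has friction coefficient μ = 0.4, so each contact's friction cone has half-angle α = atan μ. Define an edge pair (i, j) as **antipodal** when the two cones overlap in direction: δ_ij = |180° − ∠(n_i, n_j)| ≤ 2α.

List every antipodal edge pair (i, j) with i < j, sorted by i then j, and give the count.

α = atan 0.4 = 21.80°;  2α = 43.60°
n_0 = (-0.7230, +0.6909)
n_1 = (-0.2930, -0.9561)
n_2 = (+0.4182, -0.9084)
n_3 = (+0.7522, -0.6589)
n_4 = (+0.9577, +0.2879)
n_5 = (-0.0091, +1.0000)
  (0,1): δ = 63.34°  ·
  (0,2): δ = 21.58°  ✓
  (0,3): δ = 2.48°  ✓
  (0,4): δ = 60.43°  ·
  (0,5): δ = 134.22°  ·
  (1,2): δ = 138.24°  ·
  (1,3): δ = 114.18°  ·
  (1,4): δ = 56.23°  ·
  (1,5): δ = 17.56°  ✓
  (2,3): δ = 155.94°  ·
  (2,4): δ = 97.99°  ·
  (2,5): δ = 24.20°  ✓
  (3,4): δ = 122.05°  ·
  (3,5): δ = 48.26°  ·
  (4,5): δ = 106.21°  ·
antipodal pairs: 4

count = 4; pairs: (0,2), (0,3), (1,5), (2,5)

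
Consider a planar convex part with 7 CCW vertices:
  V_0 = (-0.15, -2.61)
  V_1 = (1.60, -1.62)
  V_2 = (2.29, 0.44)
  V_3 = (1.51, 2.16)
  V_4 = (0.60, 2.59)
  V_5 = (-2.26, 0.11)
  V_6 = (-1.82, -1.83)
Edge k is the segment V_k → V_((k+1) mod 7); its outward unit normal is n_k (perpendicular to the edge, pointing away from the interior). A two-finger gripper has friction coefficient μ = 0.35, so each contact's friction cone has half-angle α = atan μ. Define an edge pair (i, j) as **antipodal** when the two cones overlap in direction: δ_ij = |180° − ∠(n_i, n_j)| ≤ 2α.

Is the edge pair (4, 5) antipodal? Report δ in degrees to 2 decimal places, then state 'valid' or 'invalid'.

δ = 118.15°, invalid

α = atan 0.35 = 19.29°;  2α = 38.58°
edge 4: e_4 = (-2.86, -2.48);  n_4 = (-0.6551, +0.7555)
edge 5: e_5 = (+0.44, -1.94);  n_5 = (-0.9752, -0.2212)
∠(n_4, n_5) = 61.85°
δ = |180° − 61.85°| = 118.15°
118.15° > 2α = 38.58°  →  invalid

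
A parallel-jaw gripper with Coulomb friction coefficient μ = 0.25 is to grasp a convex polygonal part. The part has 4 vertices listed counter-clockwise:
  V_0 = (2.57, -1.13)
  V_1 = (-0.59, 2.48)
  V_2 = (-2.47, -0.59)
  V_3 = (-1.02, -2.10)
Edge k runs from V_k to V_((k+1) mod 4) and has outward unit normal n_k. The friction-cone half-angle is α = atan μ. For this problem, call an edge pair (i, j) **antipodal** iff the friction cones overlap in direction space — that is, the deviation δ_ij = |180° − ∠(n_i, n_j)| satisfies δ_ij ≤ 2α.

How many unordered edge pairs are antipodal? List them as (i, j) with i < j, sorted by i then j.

α = atan 0.25 = 14.04°;  2α = 28.07°
n_0 = (+0.7524, +0.6587)
n_1 = (-0.8528, +0.5222)
n_2 = (-0.7213, -0.6926)
n_3 = (+0.2608, -0.9654)
  (0,1): δ = 72.68°  ·
  (0,2): δ = 2.64°  ✓
  (0,3): δ = 63.92°  ·
  (1,2): δ = 104.68°  ·
  (1,3): δ = 43.40°  ·
  (2,3): δ = 118.72°  ·
antipodal pairs: 1

count = 1; pairs: (0,2)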